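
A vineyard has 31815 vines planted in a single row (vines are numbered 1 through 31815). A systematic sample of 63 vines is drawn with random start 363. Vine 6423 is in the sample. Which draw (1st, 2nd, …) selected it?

13

k = 31815/63 = 505
position = (6423 − 363)/505 + 1 = 6060/505 + 1 = 12 + 1 = 13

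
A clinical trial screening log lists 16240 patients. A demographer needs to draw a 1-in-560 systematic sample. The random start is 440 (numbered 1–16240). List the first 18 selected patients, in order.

440, 1000, 1560, 2120, 2680, 3240, 3800, 4360, 4920, 5480, 6040, 6600, 7160, 7720, 8280, 8840, 9400, 9960

patient 1: 440
patient 2: 440 + 560 = 1000
patient 3: 1000 + 560 = 1560
patient 4: 1560 + 560 = 2120
patient 5: 2120 + 560 = 2680
patient 6: 2680 + 560 = 3240
patient 7: 3240 + 560 = 3800
patient 8: 3800 + 560 = 4360
patient 9: 4360 + 560 = 4920
patient 10: 4920 + 560 = 5480
patient 11: 5480 + 560 = 6040
patient 12: 6040 + 560 = 6600
patient 13: 6600 + 560 = 7160
patient 14: 7160 + 560 = 7720
patient 15: 7720 + 560 = 8280
patient 16: 8280 + 560 = 8840
patient 17: 8840 + 560 = 9400
patient 18: 9400 + 560 = 9960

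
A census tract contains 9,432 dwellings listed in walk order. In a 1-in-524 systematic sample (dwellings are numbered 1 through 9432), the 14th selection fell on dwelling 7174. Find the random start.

k = 524
r = 7174 − (14−1)×524 = 7174 − 6812 = 362

362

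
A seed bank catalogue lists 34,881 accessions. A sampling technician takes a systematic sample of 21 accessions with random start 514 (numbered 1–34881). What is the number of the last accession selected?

k = 34881/21 = 1661
21st selection = r + (21−1)·k = 514 + 20×1661 = 514 + 33220 = 33734

33734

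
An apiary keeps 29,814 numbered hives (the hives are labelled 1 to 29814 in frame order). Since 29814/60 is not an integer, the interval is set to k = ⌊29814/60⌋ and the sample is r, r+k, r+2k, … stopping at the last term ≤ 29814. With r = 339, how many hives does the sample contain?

60

k = ⌊29814/60⌋ = 496
Achieved size = ⌊(29814 − 339)/496⌋ + 1 = ⌊29475/496⌋ + 1 = 59 + 1 = 60
(last selection: 339 + 59×496 = 29603 ≤ 29814; next would be 30099 > 29814)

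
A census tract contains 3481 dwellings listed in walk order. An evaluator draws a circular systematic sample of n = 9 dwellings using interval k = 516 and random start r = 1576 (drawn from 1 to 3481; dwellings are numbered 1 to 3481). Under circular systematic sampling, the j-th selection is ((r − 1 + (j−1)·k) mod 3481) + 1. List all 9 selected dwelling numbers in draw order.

1576, 2092, 2608, 3124, 159, 675, 1191, 1707, 2223

Selection 1: 1576
Selection 2: 1576 + 516 = 2092
Selection 3: 2092 + 516 = 2608
Selection 4: 2608 + 516 = 3124
Selection 5: 3124 + 516 = 3640 → 3640 − 3481 = 159
Selection 6: 159 + 516 = 675
Selection 7: 675 + 516 = 1191
Selection 8: 1191 + 516 = 1707
Selection 9: 1707 + 516 = 2223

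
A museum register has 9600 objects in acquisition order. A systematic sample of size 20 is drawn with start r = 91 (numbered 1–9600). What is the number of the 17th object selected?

7771

k = 9600/20 = 480
17th selection = r + (17−1)·k = 91 + 16×480 = 91 + 7680 = 7771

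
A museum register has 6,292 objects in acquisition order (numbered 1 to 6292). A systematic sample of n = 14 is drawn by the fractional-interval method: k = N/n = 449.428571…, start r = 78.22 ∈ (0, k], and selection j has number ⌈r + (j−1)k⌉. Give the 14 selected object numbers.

79, 528, 978, 1427, 1876, 2326, 2775, 3225, 3674, 4124, 4573, 5022, 5472, 5921

j=1: r + 0k = 78.22 → ⌈·⌉ = 79
j=2: r + 1k = 527.648571… → ⌈·⌉ = 528
j=3: r + 2k = 977.077142… → ⌈·⌉ = 978
j=4: r + 3k = 1426.505714… → ⌈·⌉ = 1427
j=5: r + 4k = 1875.934285… → ⌈·⌉ = 1876
j=6: r + 5k = 2325.362857… → ⌈·⌉ = 2326
j=7: r + 6k = 2774.791428… → ⌈·⌉ = 2775
j=8: r + 7k = 3224.22 → ⌈·⌉ = 3225
j=9: r + 8k = 3673.648571… → ⌈·⌉ = 3674
j=10: r + 9k = 4123.077142… → ⌈·⌉ = 4124
j=11: r + 10k = 4572.505714… → ⌈·⌉ = 4573
j=12: r + 11k = 5021.934285… → ⌈·⌉ = 5022
j=13: r + 12k = 5471.362857… → ⌈·⌉ = 5472
j=14: r + 13k = 5920.791428… → ⌈·⌉ = 5921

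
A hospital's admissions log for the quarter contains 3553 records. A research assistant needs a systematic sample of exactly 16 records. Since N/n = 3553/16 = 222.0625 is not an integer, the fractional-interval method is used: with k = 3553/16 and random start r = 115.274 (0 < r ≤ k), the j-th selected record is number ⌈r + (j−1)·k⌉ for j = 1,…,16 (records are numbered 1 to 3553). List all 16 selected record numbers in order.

j=1: r + 0k = 115.274 → ⌈·⌉ = 116
j=2: r + 1k = 337.3365 → ⌈·⌉ = 338
j=3: r + 2k = 559.399 → ⌈·⌉ = 560
j=4: r + 3k = 781.4615 → ⌈·⌉ = 782
j=5: r + 4k = 1003.524 → ⌈·⌉ = 1004
j=6: r + 5k = 1225.5865 → ⌈·⌉ = 1226
j=7: r + 6k = 1447.649 → ⌈·⌉ = 1448
j=8: r + 7k = 1669.7115 → ⌈·⌉ = 1670
j=9: r + 8k = 1891.774 → ⌈·⌉ = 1892
j=10: r + 9k = 2113.8365 → ⌈·⌉ = 2114
j=11: r + 10k = 2335.899 → ⌈·⌉ = 2336
j=12: r + 11k = 2557.9615 → ⌈·⌉ = 2558
j=13: r + 12k = 2780.024 → ⌈·⌉ = 2781
j=14: r + 13k = 3002.0865 → ⌈·⌉ = 3003
j=15: r + 14k = 3224.149 → ⌈·⌉ = 3225
j=16: r + 15k = 3446.2115 → ⌈·⌉ = 3447

116, 338, 560, 782, 1004, 1226, 1448, 1670, 1892, 2114, 2336, 2558, 2781, 3003, 3225, 3447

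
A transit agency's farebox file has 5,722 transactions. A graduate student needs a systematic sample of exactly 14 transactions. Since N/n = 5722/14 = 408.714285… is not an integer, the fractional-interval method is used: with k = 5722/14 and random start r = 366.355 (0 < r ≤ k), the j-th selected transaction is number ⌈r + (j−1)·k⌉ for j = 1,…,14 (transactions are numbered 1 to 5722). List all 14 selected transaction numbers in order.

j=1: r + 0k = 366.355 → ⌈·⌉ = 367
j=2: r + 1k = 775.069285… → ⌈·⌉ = 776
j=3: r + 2k = 1183.783571… → ⌈·⌉ = 1184
j=4: r + 3k = 1592.497857… → ⌈·⌉ = 1593
j=5: r + 4k = 2001.212142… → ⌈·⌉ = 2002
j=6: r + 5k = 2409.926428… → ⌈·⌉ = 2410
j=7: r + 6k = 2818.640714… → ⌈·⌉ = 2819
j=8: r + 7k = 3227.355 → ⌈·⌉ = 3228
j=9: r + 8k = 3636.069285… → ⌈·⌉ = 3637
j=10: r + 9k = 4044.783571… → ⌈·⌉ = 4045
j=11: r + 10k = 4453.497857… → ⌈·⌉ = 4454
j=12: r + 11k = 4862.212142… → ⌈·⌉ = 4863
j=13: r + 12k = 5270.926428… → ⌈·⌉ = 5271
j=14: r + 13k = 5679.640714… → ⌈·⌉ = 5680

367, 776, 1184, 1593, 2002, 2410, 2819, 3228, 3637, 4045, 4454, 4863, 5271, 5680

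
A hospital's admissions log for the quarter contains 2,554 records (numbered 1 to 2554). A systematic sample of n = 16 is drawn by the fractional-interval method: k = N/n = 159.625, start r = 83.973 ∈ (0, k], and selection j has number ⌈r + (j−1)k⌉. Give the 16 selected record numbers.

j=1: r + 0k = 83.973 → ⌈·⌉ = 84
j=2: r + 1k = 243.598 → ⌈·⌉ = 244
j=3: r + 2k = 403.223 → ⌈·⌉ = 404
j=4: r + 3k = 562.848 → ⌈·⌉ = 563
j=5: r + 4k = 722.473 → ⌈·⌉ = 723
j=6: r + 5k = 882.098 → ⌈·⌉ = 883
j=7: r + 6k = 1041.723 → ⌈·⌉ = 1042
j=8: r + 7k = 1201.348 → ⌈·⌉ = 1202
j=9: r + 8k = 1360.973 → ⌈·⌉ = 1361
j=10: r + 9k = 1520.598 → ⌈·⌉ = 1521
j=11: r + 10k = 1680.223 → ⌈·⌉ = 1681
j=12: r + 11k = 1839.848 → ⌈·⌉ = 1840
j=13: r + 12k = 1999.473 → ⌈·⌉ = 2000
j=14: r + 13k = 2159.098 → ⌈·⌉ = 2160
j=15: r + 14k = 2318.723 → ⌈·⌉ = 2319
j=16: r + 15k = 2478.348 → ⌈·⌉ = 2479

84, 244, 404, 563, 723, 883, 1042, 1202, 1361, 1521, 1681, 1840, 2000, 2160, 2319, 2479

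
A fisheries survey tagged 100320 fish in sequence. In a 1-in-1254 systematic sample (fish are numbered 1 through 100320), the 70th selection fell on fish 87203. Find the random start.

677

k = 1254
r = 87203 − (70−1)×1254 = 87203 − 86526 = 677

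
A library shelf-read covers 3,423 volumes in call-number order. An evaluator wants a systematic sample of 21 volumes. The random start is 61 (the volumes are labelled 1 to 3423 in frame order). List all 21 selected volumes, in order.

k = N/n = 3423/21 = 163
volume 1: 61
volume 2: 61 + 163 = 224
volume 3: 224 + 163 = 387
volume 4: 387 + 163 = 550
volume 5: 550 + 163 = 713
volume 6: 713 + 163 = 876
volume 7: 876 + 163 = 1039
volume 8: 1039 + 163 = 1202
volume 9: 1202 + 163 = 1365
volume 10: 1365 + 163 = 1528
volume 11: 1528 + 163 = 1691
volume 12: 1691 + 163 = 1854
volume 13: 1854 + 163 = 2017
volume 14: 2017 + 163 = 2180
volume 15: 2180 + 163 = 2343
volume 16: 2343 + 163 = 2506
volume 17: 2506 + 163 = 2669
volume 18: 2669 + 163 = 2832
volume 19: 2832 + 163 = 2995
volume 20: 2995 + 163 = 3158
volume 21: 3158 + 163 = 3321

61, 224, 387, 550, 713, 876, 1039, 1202, 1365, 1528, 1691, 1854, 2017, 2180, 2343, 2506, 2669, 2832, 2995, 3158, 3321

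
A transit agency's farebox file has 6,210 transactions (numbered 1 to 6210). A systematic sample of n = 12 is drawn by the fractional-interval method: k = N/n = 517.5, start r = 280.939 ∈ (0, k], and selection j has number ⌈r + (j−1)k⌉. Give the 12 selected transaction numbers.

281, 799, 1316, 1834, 2351, 2869, 3386, 3904, 4421, 4939, 5456, 5974

j=1: r + 0k = 280.939 → ⌈·⌉ = 281
j=2: r + 1k = 798.439 → ⌈·⌉ = 799
j=3: r + 2k = 1315.939 → ⌈·⌉ = 1316
j=4: r + 3k = 1833.439 → ⌈·⌉ = 1834
j=5: r + 4k = 2350.939 → ⌈·⌉ = 2351
j=6: r + 5k = 2868.439 → ⌈·⌉ = 2869
j=7: r + 6k = 3385.939 → ⌈·⌉ = 3386
j=8: r + 7k = 3903.439 → ⌈·⌉ = 3904
j=9: r + 8k = 4420.939 → ⌈·⌉ = 4421
j=10: r + 9k = 4938.439 → ⌈·⌉ = 4939
j=11: r + 10k = 5455.939 → ⌈·⌉ = 5456
j=12: r + 11k = 5973.439 → ⌈·⌉ = 5974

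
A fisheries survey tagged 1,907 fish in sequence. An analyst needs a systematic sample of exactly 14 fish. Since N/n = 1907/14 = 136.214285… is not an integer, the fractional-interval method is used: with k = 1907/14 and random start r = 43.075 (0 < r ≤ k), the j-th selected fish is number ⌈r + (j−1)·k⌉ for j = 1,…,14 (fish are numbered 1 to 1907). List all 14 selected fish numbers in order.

j=1: r + 0k = 43.075 → ⌈·⌉ = 44
j=2: r + 1k = 179.289285… → ⌈·⌉ = 180
j=3: r + 2k = 315.503571… → ⌈·⌉ = 316
j=4: r + 3k = 451.717857… → ⌈·⌉ = 452
j=5: r + 4k = 587.932142… → ⌈·⌉ = 588
j=6: r + 5k = 724.146428… → ⌈·⌉ = 725
j=7: r + 6k = 860.360714… → ⌈·⌉ = 861
j=8: r + 7k = 996.575 → ⌈·⌉ = 997
j=9: r + 8k = 1132.789285… → ⌈·⌉ = 1133
j=10: r + 9k = 1269.003571… → ⌈·⌉ = 1270
j=11: r + 10k = 1405.217857… → ⌈·⌉ = 1406
j=12: r + 11k = 1541.432142… → ⌈·⌉ = 1542
j=13: r + 12k = 1677.646428… → ⌈·⌉ = 1678
j=14: r + 13k = 1813.860714… → ⌈·⌉ = 1814

44, 180, 316, 452, 588, 725, 861, 997, 1133, 1270, 1406, 1542, 1678, 1814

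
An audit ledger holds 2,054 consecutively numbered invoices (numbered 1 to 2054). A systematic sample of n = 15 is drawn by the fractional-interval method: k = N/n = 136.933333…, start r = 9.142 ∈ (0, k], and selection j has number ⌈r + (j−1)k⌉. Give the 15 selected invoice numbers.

10, 147, 284, 420, 557, 694, 831, 968, 1105, 1242, 1379, 1516, 1653, 1790, 1927

j=1: r + 0k = 9.142 → ⌈·⌉ = 10
j=2: r + 1k = 146.075333… → ⌈·⌉ = 147
j=3: r + 2k = 283.008666… → ⌈·⌉ = 284
j=4: r + 3k = 419.942 → ⌈·⌉ = 420
j=5: r + 4k = 556.875333… → ⌈·⌉ = 557
j=6: r + 5k = 693.808666… → ⌈·⌉ = 694
j=7: r + 6k = 830.742 → ⌈·⌉ = 831
j=8: r + 7k = 967.675333… → ⌈·⌉ = 968
j=9: r + 8k = 1104.608666… → ⌈·⌉ = 1105
j=10: r + 9k = 1241.542 → ⌈·⌉ = 1242
j=11: r + 10k = 1378.475333… → ⌈·⌉ = 1379
j=12: r + 11k = 1515.408666… → ⌈·⌉ = 1516
j=13: r + 12k = 1652.342 → ⌈·⌉ = 1653
j=14: r + 13k = 1789.275333… → ⌈·⌉ = 1790
j=15: r + 14k = 1926.208666… → ⌈·⌉ = 1927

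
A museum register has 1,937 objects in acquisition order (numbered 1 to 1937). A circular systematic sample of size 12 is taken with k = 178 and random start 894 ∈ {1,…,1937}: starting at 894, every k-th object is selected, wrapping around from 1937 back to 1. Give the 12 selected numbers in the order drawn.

Selection 1: 894
Selection 2: 894 + 178 = 1072
Selection 3: 1072 + 178 = 1250
Selection 4: 1250 + 178 = 1428
Selection 5: 1428 + 178 = 1606
Selection 6: 1606 + 178 = 1784
Selection 7: 1784 + 178 = 1962 → 1962 − 1937 = 25
Selection 8: 25 + 178 = 203
Selection 9: 203 + 178 = 381
Selection 10: 381 + 178 = 559
Selection 11: 559 + 178 = 737
Selection 12: 737 + 178 = 915

894, 1072, 1250, 1428, 1606, 1784, 25, 203, 381, 559, 737, 915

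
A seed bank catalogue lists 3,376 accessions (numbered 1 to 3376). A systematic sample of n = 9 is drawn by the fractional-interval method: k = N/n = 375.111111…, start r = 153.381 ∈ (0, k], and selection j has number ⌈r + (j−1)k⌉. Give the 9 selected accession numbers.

154, 529, 904, 1279, 1654, 2029, 2405, 2780, 3155

j=1: r + 0k = 153.381 → ⌈·⌉ = 154
j=2: r + 1k = 528.492111… → ⌈·⌉ = 529
j=3: r + 2k = 903.603222… → ⌈·⌉ = 904
j=4: r + 3k = 1278.714333… → ⌈·⌉ = 1279
j=5: r + 4k = 1653.825444… → ⌈·⌉ = 1654
j=6: r + 5k = 2028.936555… → ⌈·⌉ = 2029
j=7: r + 6k = 2404.047666… → ⌈·⌉ = 2405
j=8: r + 7k = 2779.158777… → ⌈·⌉ = 2780
j=9: r + 8k = 3154.269888… → ⌈·⌉ = 3155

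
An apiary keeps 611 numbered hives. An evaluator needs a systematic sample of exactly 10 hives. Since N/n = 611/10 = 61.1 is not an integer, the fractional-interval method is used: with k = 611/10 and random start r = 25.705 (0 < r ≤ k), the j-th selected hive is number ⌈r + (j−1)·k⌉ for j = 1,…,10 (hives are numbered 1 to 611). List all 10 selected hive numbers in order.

26, 87, 148, 210, 271, 332, 393, 454, 515, 576

j=1: r + 0k = 25.705 → ⌈·⌉ = 26
j=2: r + 1k = 86.805 → ⌈·⌉ = 87
j=3: r + 2k = 147.905 → ⌈·⌉ = 148
j=4: r + 3k = 209.005 → ⌈·⌉ = 210
j=5: r + 4k = 270.105 → ⌈·⌉ = 271
j=6: r + 5k = 331.205 → ⌈·⌉ = 332
j=7: r + 6k = 392.305 → ⌈·⌉ = 393
j=8: r + 7k = 453.405 → ⌈·⌉ = 454
j=9: r + 8k = 514.505 → ⌈·⌉ = 515
j=10: r + 9k = 575.605 → ⌈·⌉ = 576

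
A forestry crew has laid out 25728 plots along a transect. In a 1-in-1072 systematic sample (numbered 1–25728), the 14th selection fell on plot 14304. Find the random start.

368

k = 1072
r = 14304 − (14−1)×1072 = 14304 − 13936 = 368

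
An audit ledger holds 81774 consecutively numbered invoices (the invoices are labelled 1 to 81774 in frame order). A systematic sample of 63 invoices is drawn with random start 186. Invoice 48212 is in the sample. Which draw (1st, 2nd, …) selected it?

k = 81774/63 = 1298
position = (48212 − 186)/1298 + 1 = 48026/1298 + 1 = 37 + 1 = 38

38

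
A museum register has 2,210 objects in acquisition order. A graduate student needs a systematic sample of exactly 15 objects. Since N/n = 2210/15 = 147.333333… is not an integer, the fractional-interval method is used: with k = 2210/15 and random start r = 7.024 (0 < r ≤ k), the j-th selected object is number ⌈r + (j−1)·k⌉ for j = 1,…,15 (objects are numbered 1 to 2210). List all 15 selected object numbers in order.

j=1: r + 0k = 7.024 → ⌈·⌉ = 8
j=2: r + 1k = 154.357333… → ⌈·⌉ = 155
j=3: r + 2k = 301.690666… → ⌈·⌉ = 302
j=4: r + 3k = 449.024 → ⌈·⌉ = 450
j=5: r + 4k = 596.357333… → ⌈·⌉ = 597
j=6: r + 5k = 743.690666… → ⌈·⌉ = 744
j=7: r + 6k = 891.024 → ⌈·⌉ = 892
j=8: r + 7k = 1038.357333… → ⌈·⌉ = 1039
j=9: r + 8k = 1185.690666… → ⌈·⌉ = 1186
j=10: r + 9k = 1333.024 → ⌈·⌉ = 1334
j=11: r + 10k = 1480.357333… → ⌈·⌉ = 1481
j=12: r + 11k = 1627.690666… → ⌈·⌉ = 1628
j=13: r + 12k = 1775.024 → ⌈·⌉ = 1776
j=14: r + 13k = 1922.357333… → ⌈·⌉ = 1923
j=15: r + 14k = 2069.690666… → ⌈·⌉ = 2070

8, 155, 302, 450, 597, 744, 892, 1039, 1186, 1334, 1481, 1628, 1776, 1923, 2070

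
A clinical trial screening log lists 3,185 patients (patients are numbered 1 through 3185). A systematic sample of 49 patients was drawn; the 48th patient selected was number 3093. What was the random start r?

k = 3185/49 = 65
r = 3093 − (48−1)×65 = 3093 − 3055 = 38

38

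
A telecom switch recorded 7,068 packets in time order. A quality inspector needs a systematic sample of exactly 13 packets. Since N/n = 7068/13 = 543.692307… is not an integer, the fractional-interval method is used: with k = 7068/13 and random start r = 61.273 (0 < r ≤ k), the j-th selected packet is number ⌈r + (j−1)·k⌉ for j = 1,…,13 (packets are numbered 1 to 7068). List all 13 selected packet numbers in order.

j=1: r + 0k = 61.273 → ⌈·⌉ = 62
j=2: r + 1k = 604.965307… → ⌈·⌉ = 605
j=3: r + 2k = 1148.657615… → ⌈·⌉ = 1149
j=4: r + 3k = 1692.349923… → ⌈·⌉ = 1693
j=5: r + 4k = 2236.042230… → ⌈·⌉ = 2237
j=6: r + 5k = 2779.734538… → ⌈·⌉ = 2780
j=7: r + 6k = 3323.426846… → ⌈·⌉ = 3324
j=8: r + 7k = 3867.119153… → ⌈·⌉ = 3868
j=9: r + 8k = 4410.811461… → ⌈·⌉ = 4411
j=10: r + 9k = 4954.503769… → ⌈·⌉ = 4955
j=11: r + 10k = 5498.196076… → ⌈·⌉ = 5499
j=12: r + 11k = 6041.888384… → ⌈·⌉ = 6042
j=13: r + 12k = 6585.580692… → ⌈·⌉ = 6586

62, 605, 1149, 1693, 2237, 2780, 3324, 3868, 4411, 4955, 5499, 6042, 6586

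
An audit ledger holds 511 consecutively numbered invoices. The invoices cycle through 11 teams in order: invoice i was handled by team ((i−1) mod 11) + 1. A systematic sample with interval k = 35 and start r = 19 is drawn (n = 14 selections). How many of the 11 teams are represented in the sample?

11

Consecutive selections differ by k = 35, so their team numbers differ by 35 mod 11 = 2.
gcd(35, 11) = 1, so the sample visits 11/1 = 11 distinct residues mod 11.
Start 19 is team 8; the teams hit are 1, 2, 3, 4, 5, 6, 7, 8, 9, 10, 11.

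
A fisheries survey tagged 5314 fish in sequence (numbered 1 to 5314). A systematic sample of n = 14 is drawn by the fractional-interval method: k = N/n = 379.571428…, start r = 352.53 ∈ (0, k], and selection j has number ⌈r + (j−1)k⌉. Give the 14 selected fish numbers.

j=1: r + 0k = 352.53 → ⌈·⌉ = 353
j=2: r + 1k = 732.101428… → ⌈·⌉ = 733
j=3: r + 2k = 1111.672857… → ⌈·⌉ = 1112
j=4: r + 3k = 1491.244285… → ⌈·⌉ = 1492
j=5: r + 4k = 1870.815714… → ⌈·⌉ = 1871
j=6: r + 5k = 2250.387142… → ⌈·⌉ = 2251
j=7: r + 6k = 2629.958571… → ⌈·⌉ = 2630
j=8: r + 7k = 3009.53 → ⌈·⌉ = 3010
j=9: r + 8k = 3389.101428… → ⌈·⌉ = 3390
j=10: r + 9k = 3768.672857… → ⌈·⌉ = 3769
j=11: r + 10k = 4148.244285… → ⌈·⌉ = 4149
j=12: r + 11k = 4527.815714… → ⌈·⌉ = 4528
j=13: r + 12k = 4907.387142… → ⌈·⌉ = 4908
j=14: r + 13k = 5286.958571… → ⌈·⌉ = 5287

353, 733, 1112, 1492, 1871, 2251, 2630, 3010, 3390, 3769, 4149, 4528, 4908, 5287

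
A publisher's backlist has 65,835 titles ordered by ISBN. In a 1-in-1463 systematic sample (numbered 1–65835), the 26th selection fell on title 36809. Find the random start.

234

k = 1463
r = 36809 − (26−1)×1463 = 36809 − 36575 = 234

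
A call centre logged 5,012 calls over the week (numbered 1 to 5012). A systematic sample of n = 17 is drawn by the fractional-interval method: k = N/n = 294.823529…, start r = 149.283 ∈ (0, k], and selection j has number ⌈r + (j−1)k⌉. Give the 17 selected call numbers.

150, 445, 739, 1034, 1329, 1624, 1919, 2214, 2508, 2803, 3098, 3393, 3688, 3982, 4277, 4572, 4867

j=1: r + 0k = 149.283 → ⌈·⌉ = 150
j=2: r + 1k = 444.106529… → ⌈·⌉ = 445
j=3: r + 2k = 738.930058… → ⌈·⌉ = 739
j=4: r + 3k = 1033.753588… → ⌈·⌉ = 1034
j=5: r + 4k = 1328.577117… → ⌈·⌉ = 1329
j=6: r + 5k = 1623.400647… → ⌈·⌉ = 1624
j=7: r + 6k = 1918.224176… → ⌈·⌉ = 1919
j=8: r + 7k = 2213.047705… → ⌈·⌉ = 2214
j=9: r + 8k = 2507.871235… → ⌈·⌉ = 2508
j=10: r + 9k = 2802.694764… → ⌈·⌉ = 2803
j=11: r + 10k = 3097.518294… → ⌈·⌉ = 3098
j=12: r + 11k = 3392.341823… → ⌈·⌉ = 3393
j=13: r + 12k = 3687.165352… → ⌈·⌉ = 3688
j=14: r + 13k = 3981.988882… → ⌈·⌉ = 3982
j=15: r + 14k = 4276.812411… → ⌈·⌉ = 4277
j=16: r + 15k = 4571.635941… → ⌈·⌉ = 4572
j=17: r + 16k = 4866.459470… → ⌈·⌉ = 4867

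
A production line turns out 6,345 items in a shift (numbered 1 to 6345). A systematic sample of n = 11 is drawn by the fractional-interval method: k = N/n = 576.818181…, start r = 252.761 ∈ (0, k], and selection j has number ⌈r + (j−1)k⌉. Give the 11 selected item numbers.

253, 830, 1407, 1984, 2561, 3137, 3714, 4291, 4868, 5445, 6021

j=1: r + 0k = 252.761 → ⌈·⌉ = 253
j=2: r + 1k = 829.579181… → ⌈·⌉ = 830
j=3: r + 2k = 1406.397363… → ⌈·⌉ = 1407
j=4: r + 3k = 1983.215545… → ⌈·⌉ = 1984
j=5: r + 4k = 2560.033727… → ⌈·⌉ = 2561
j=6: r + 5k = 3136.851909… → ⌈·⌉ = 3137
j=7: r + 6k = 3713.670090… → ⌈·⌉ = 3714
j=8: r + 7k = 4290.488272… → ⌈·⌉ = 4291
j=9: r + 8k = 4867.306454… → ⌈·⌉ = 4868
j=10: r + 9k = 5444.124636… → ⌈·⌉ = 5445
j=11: r + 10k = 6020.942818… → ⌈·⌉ = 6021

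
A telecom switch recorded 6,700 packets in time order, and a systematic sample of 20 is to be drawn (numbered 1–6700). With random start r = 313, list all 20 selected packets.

k = N/n = 6700/20 = 335
packet 1: 313
packet 2: 313 + 335 = 648
packet 3: 648 + 335 = 983
packet 4: 983 + 335 = 1318
packet 5: 1318 + 335 = 1653
packet 6: 1653 + 335 = 1988
packet 7: 1988 + 335 = 2323
packet 8: 2323 + 335 = 2658
packet 9: 2658 + 335 = 2993
packet 10: 2993 + 335 = 3328
packet 11: 3328 + 335 = 3663
packet 12: 3663 + 335 = 3998
packet 13: 3998 + 335 = 4333
packet 14: 4333 + 335 = 4668
packet 15: 4668 + 335 = 5003
packet 16: 5003 + 335 = 5338
packet 17: 5338 + 335 = 5673
packet 18: 5673 + 335 = 6008
packet 19: 6008 + 335 = 6343
packet 20: 6343 + 335 = 6678

313, 648, 983, 1318, 1653, 1988, 2323, 2658, 2993, 3328, 3663, 3998, 4333, 4668, 5003, 5338, 5673, 6008, 6343, 6678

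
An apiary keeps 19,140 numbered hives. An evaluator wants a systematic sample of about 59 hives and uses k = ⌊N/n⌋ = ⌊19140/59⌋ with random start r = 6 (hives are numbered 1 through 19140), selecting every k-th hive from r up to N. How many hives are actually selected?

60

k = ⌊19140/59⌋ = 324
Achieved size = ⌊(19140 − 6)/324⌋ + 1 = ⌊19134/324⌋ + 1 = 59 + 1 = 60
(last selection: 6 + 59×324 = 19122 ≤ 19140; next would be 19446 > 19140)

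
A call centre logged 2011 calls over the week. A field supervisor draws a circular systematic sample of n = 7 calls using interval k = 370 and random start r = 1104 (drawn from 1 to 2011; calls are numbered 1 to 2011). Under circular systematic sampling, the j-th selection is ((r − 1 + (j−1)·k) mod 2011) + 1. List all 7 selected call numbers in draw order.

Selection 1: 1104
Selection 2: 1104 + 370 = 1474
Selection 3: 1474 + 370 = 1844
Selection 4: 1844 + 370 = 2214 → 2214 − 2011 = 203
Selection 5: 203 + 370 = 573
Selection 6: 573 + 370 = 943
Selection 7: 943 + 370 = 1313

1104, 1474, 1844, 203, 573, 943, 1313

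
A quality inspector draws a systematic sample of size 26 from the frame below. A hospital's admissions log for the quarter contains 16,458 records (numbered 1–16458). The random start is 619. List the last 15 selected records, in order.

k = N/n = 16458/26 = 633
12th selection = 619 + 11×633 = 7582
13th: 7582 + 633 = 8215
14th: 8215 + 633 = 8848
15th: 8848 + 633 = 9481
16th: 9481 + 633 = 10114
17th: 10114 + 633 = 10747
18th: 10747 + 633 = 11380
19th: 11380 + 633 = 12013
20th: 12013 + 633 = 12646
21st: 12646 + 633 = 13279
22nd: 13279 + 633 = 13912
23rd: 13912 + 633 = 14545
24th: 14545 + 633 = 15178
25th: 15178 + 633 = 15811
26th: 15811 + 633 = 16444

7582, 8215, 8848, 9481, 10114, 10747, 11380, 12013, 12646, 13279, 13912, 14545, 15178, 15811, 16444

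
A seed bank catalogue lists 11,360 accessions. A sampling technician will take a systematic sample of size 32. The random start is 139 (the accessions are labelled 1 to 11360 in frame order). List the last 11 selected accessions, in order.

k = N/n = 11360/32 = 355
22nd selection = 139 + 21×355 = 7594
23rd: 7594 + 355 = 7949
24th: 7949 + 355 = 8304
25th: 8304 + 355 = 8659
26th: 8659 + 355 = 9014
27th: 9014 + 355 = 9369
28th: 9369 + 355 = 9724
29th: 9724 + 355 = 10079
30th: 10079 + 355 = 10434
31st: 10434 + 355 = 10789
32nd: 10789 + 355 = 11144

7594, 7949, 8304, 8659, 9014, 9369, 9724, 10079, 10434, 10789, 11144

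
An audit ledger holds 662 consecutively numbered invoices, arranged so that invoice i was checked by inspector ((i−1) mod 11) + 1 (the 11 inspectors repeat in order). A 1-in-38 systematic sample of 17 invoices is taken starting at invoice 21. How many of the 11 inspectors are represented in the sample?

11

Consecutive selections differ by k = 38, so their inspector numbers differ by 38 mod 11 = 5.
gcd(38, 11) = 1, so the sample visits 11/1 = 11 distinct residues mod 11.
Start 21 is inspector 10; the inspectors hit are 1, 2, 3, 4, 5, 6, 7, 8, 9, 10, 11.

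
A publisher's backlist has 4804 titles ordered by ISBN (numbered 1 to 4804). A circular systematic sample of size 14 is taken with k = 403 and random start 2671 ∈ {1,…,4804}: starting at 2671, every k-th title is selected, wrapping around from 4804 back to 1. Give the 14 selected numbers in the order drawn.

Selection 1: 2671
Selection 2: 2671 + 403 = 3074
Selection 3: 3074 + 403 = 3477
Selection 4: 3477 + 403 = 3880
Selection 5: 3880 + 403 = 4283
Selection 6: 4283 + 403 = 4686
Selection 7: 4686 + 403 = 5089 → 5089 − 4804 = 285
Selection 8: 285 + 403 = 688
Selection 9: 688 + 403 = 1091
Selection 10: 1091 + 403 = 1494
Selection 11: 1494 + 403 = 1897
Selection 12: 1897 + 403 = 2300
Selection 13: 2300 + 403 = 2703
Selection 14: 2703 + 403 = 3106

2671, 3074, 3477, 3880, 4283, 4686, 285, 688, 1091, 1494, 1897, 2300, 2703, 3106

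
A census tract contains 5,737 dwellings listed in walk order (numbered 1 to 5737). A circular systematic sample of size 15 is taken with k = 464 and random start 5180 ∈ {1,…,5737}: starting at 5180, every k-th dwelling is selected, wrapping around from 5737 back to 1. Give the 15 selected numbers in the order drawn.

5180, 5644, 371, 835, 1299, 1763, 2227, 2691, 3155, 3619, 4083, 4547, 5011, 5475, 202

Selection 1: 5180
Selection 2: 5180 + 464 = 5644
Selection 3: 5644 + 464 = 6108 → 6108 − 5737 = 371
Selection 4: 371 + 464 = 835
Selection 5: 835 + 464 = 1299
Selection 6: 1299 + 464 = 1763
Selection 7: 1763 + 464 = 2227
Selection 8: 2227 + 464 = 2691
Selection 9: 2691 + 464 = 3155
Selection 10: 3155 + 464 = 3619
Selection 11: 3619 + 464 = 4083
Selection 12: 4083 + 464 = 4547
Selection 13: 4547 + 464 = 5011
Selection 14: 5011 + 464 = 5475
Selection 15: 5475 + 464 = 5939 → 5939 − 5737 = 202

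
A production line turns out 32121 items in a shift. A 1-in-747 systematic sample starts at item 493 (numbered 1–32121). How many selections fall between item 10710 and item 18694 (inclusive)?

11

k = 747
First selection ≥ 10710: 493 + ⌈(10710−493)/747⌉·747 = 493 + 14×747 = 10951
Last selection ≤ 18694: 493 + ⌊(18694−493)/747⌋·747 = 493 + 24×747 = 18421
Count = 24 − 14 + 1 = 11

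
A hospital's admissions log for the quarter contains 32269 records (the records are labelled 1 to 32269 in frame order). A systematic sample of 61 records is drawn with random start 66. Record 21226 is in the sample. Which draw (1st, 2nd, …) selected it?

41

k = 32269/61 = 529
position = (21226 − 66)/529 + 1 = 21160/529 + 1 = 40 + 1 = 41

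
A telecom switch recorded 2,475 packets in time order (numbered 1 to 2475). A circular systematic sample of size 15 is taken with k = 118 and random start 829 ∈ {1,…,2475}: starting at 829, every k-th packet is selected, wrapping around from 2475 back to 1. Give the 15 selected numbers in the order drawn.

Selection 1: 829
Selection 2: 829 + 118 = 947
Selection 3: 947 + 118 = 1065
Selection 4: 1065 + 118 = 1183
Selection 5: 1183 + 118 = 1301
Selection 6: 1301 + 118 = 1419
Selection 7: 1419 + 118 = 1537
Selection 8: 1537 + 118 = 1655
Selection 9: 1655 + 118 = 1773
Selection 10: 1773 + 118 = 1891
Selection 11: 1891 + 118 = 2009
Selection 12: 2009 + 118 = 2127
Selection 13: 2127 + 118 = 2245
Selection 14: 2245 + 118 = 2363
Selection 15: 2363 + 118 = 2481 → 2481 − 2475 = 6

829, 947, 1065, 1183, 1301, 1419, 1537, 1655, 1773, 1891, 2009, 2127, 2245, 2363, 6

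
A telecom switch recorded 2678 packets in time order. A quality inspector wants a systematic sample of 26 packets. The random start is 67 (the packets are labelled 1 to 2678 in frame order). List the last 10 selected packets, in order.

1715, 1818, 1921, 2024, 2127, 2230, 2333, 2436, 2539, 2642

k = N/n = 2678/26 = 103
17th selection = 67 + 16×103 = 1715
18th: 1715 + 103 = 1818
19th: 1818 + 103 = 1921
20th: 1921 + 103 = 2024
21st: 2024 + 103 = 2127
22nd: 2127 + 103 = 2230
23rd: 2230 + 103 = 2333
24th: 2333 + 103 = 2436
25th: 2436 + 103 = 2539
26th: 2539 + 103 = 2642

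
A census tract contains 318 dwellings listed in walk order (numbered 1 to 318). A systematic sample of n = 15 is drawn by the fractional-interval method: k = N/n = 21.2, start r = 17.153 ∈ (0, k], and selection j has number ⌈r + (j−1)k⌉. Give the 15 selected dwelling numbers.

18, 39, 60, 81, 102, 124, 145, 166, 187, 208, 230, 251, 272, 293, 314

j=1: r + 0k = 17.153 → ⌈·⌉ = 18
j=2: r + 1k = 38.353 → ⌈·⌉ = 39
j=3: r + 2k = 59.553 → ⌈·⌉ = 60
j=4: r + 3k = 80.753 → ⌈·⌉ = 81
j=5: r + 4k = 101.953 → ⌈·⌉ = 102
j=6: r + 5k = 123.153 → ⌈·⌉ = 124
j=7: r + 6k = 144.353 → ⌈·⌉ = 145
j=8: r + 7k = 165.553 → ⌈·⌉ = 166
j=9: r + 8k = 186.753 → ⌈·⌉ = 187
j=10: r + 9k = 207.953 → ⌈·⌉ = 208
j=11: r + 10k = 229.153 → ⌈·⌉ = 230
j=12: r + 11k = 250.353 → ⌈·⌉ = 251
j=13: r + 12k = 271.553 → ⌈·⌉ = 272
j=14: r + 13k = 292.753 → ⌈·⌉ = 293
j=15: r + 14k = 313.953 → ⌈·⌉ = 314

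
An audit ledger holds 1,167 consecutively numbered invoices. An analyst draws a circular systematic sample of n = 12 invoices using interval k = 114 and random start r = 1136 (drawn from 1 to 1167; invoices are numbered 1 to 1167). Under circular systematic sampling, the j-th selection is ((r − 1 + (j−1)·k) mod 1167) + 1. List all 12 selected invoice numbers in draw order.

Selection 1: 1136
Selection 2: 1136 + 114 = 1250 → 1250 − 1167 = 83
Selection 3: 83 + 114 = 197
Selection 4: 197 + 114 = 311
Selection 5: 311 + 114 = 425
Selection 6: 425 + 114 = 539
Selection 7: 539 + 114 = 653
Selection 8: 653 + 114 = 767
Selection 9: 767 + 114 = 881
Selection 10: 881 + 114 = 995
Selection 11: 995 + 114 = 1109
Selection 12: 1109 + 114 = 1223 → 1223 − 1167 = 56

1136, 83, 197, 311, 425, 539, 653, 767, 881, 995, 1109, 56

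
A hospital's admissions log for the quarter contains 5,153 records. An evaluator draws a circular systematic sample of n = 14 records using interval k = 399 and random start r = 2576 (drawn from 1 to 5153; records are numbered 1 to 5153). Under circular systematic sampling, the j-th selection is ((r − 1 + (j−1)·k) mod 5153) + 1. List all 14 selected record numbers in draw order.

2576, 2975, 3374, 3773, 4172, 4571, 4970, 216, 615, 1014, 1413, 1812, 2211, 2610

Selection 1: 2576
Selection 2: 2576 + 399 = 2975
Selection 3: 2975 + 399 = 3374
Selection 4: 3374 + 399 = 3773
Selection 5: 3773 + 399 = 4172
Selection 6: 4172 + 399 = 4571
Selection 7: 4571 + 399 = 4970
Selection 8: 4970 + 399 = 5369 → 5369 − 5153 = 216
Selection 9: 216 + 399 = 615
Selection 10: 615 + 399 = 1014
Selection 11: 1014 + 399 = 1413
Selection 12: 1413 + 399 = 1812
Selection 13: 1812 + 399 = 2211
Selection 14: 2211 + 399 = 2610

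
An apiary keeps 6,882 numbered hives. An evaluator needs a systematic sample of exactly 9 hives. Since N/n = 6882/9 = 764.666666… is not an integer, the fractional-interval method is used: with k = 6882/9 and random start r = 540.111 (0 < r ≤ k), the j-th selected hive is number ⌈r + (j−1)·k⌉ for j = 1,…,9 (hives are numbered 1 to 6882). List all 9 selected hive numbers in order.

j=1: r + 0k = 540.111 → ⌈·⌉ = 541
j=2: r + 1k = 1304.777666… → ⌈·⌉ = 1305
j=3: r + 2k = 2069.444333… → ⌈·⌉ = 2070
j=4: r + 3k = 2834.111 → ⌈·⌉ = 2835
j=5: r + 4k = 3598.777666… → ⌈·⌉ = 3599
j=6: r + 5k = 4363.444333… → ⌈·⌉ = 4364
j=7: r + 6k = 5128.111 → ⌈·⌉ = 5129
j=8: r + 7k = 5892.777666… → ⌈·⌉ = 5893
j=9: r + 8k = 6657.444333… → ⌈·⌉ = 6658

541, 1305, 2070, 2835, 3599, 4364, 5129, 5893, 6658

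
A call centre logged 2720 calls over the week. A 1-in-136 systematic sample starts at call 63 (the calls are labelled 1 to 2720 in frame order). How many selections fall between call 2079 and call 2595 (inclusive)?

4

k = 136
First selection ≥ 2079: 63 + ⌈(2079−63)/136⌉·136 = 63 + 15×136 = 2103
Last selection ≤ 2595: 63 + ⌊(2595−63)/136⌋·136 = 63 + 18×136 = 2511
Count = 18 − 15 + 1 = 4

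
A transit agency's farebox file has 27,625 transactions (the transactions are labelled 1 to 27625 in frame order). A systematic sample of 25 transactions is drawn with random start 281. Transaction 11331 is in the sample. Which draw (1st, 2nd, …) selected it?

k = 27625/25 = 1105
position = (11331 − 281)/1105 + 1 = 11050/1105 + 1 = 10 + 1 = 11

11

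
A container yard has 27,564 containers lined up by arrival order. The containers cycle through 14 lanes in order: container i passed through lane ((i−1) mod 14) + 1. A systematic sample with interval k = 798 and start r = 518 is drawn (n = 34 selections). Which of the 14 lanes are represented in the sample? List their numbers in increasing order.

14

Consecutive selections differ by k = 798, so their lane numbers differ by 798 mod 14 = 0.
gcd(798, 14) = 14, so the sample visits 14/14 = 1 distinct residues mod 14.
Start 518 is lane 14; the lanes hit are 14.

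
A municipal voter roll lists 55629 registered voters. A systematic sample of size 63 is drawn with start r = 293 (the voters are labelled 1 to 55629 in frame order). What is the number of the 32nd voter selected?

k = 55629/63 = 883
32nd selection = r + (32−1)·k = 293 + 31×883 = 293 + 27373 = 27666

27666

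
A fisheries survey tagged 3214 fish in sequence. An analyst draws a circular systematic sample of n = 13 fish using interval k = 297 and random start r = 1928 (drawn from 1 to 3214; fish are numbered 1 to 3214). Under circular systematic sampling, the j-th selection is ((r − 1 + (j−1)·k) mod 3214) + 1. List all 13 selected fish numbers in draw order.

1928, 2225, 2522, 2819, 3116, 199, 496, 793, 1090, 1387, 1684, 1981, 2278

Selection 1: 1928
Selection 2: 1928 + 297 = 2225
Selection 3: 2225 + 297 = 2522
Selection 4: 2522 + 297 = 2819
Selection 5: 2819 + 297 = 3116
Selection 6: 3116 + 297 = 3413 → 3413 − 3214 = 199
Selection 7: 199 + 297 = 496
Selection 8: 496 + 297 = 793
Selection 9: 793 + 297 = 1090
Selection 10: 1090 + 297 = 1387
Selection 11: 1387 + 297 = 1684
Selection 12: 1684 + 297 = 1981
Selection 13: 1981 + 297 = 2278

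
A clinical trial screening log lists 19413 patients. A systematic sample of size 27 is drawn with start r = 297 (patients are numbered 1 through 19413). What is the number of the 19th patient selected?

13239

k = 19413/27 = 719
19th selection = r + (19−1)·k = 297 + 18×719 = 297 + 12942 = 13239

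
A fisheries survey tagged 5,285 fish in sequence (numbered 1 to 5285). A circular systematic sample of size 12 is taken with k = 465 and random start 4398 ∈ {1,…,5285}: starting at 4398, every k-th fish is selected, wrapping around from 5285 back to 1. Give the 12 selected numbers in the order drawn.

Selection 1: 4398
Selection 2: 4398 + 465 = 4863
Selection 3: 4863 + 465 = 5328 → 5328 − 5285 = 43
Selection 4: 43 + 465 = 508
Selection 5: 508 + 465 = 973
Selection 6: 973 + 465 = 1438
Selection 7: 1438 + 465 = 1903
Selection 8: 1903 + 465 = 2368
Selection 9: 2368 + 465 = 2833
Selection 10: 2833 + 465 = 3298
Selection 11: 3298 + 465 = 3763
Selection 12: 3763 + 465 = 4228

4398, 4863, 43, 508, 973, 1438, 1903, 2368, 2833, 3298, 3763, 4228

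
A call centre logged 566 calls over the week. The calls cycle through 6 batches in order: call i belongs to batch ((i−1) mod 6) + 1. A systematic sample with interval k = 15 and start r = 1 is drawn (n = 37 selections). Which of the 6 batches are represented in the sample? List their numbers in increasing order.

Consecutive selections differ by k = 15, so their batch numbers differ by 15 mod 6 = 3.
gcd(15, 6) = 3, so the sample visits 6/3 = 2 distinct residues mod 6.
Start 1 is batch 1; the batches hit are 1, 4.

1, 4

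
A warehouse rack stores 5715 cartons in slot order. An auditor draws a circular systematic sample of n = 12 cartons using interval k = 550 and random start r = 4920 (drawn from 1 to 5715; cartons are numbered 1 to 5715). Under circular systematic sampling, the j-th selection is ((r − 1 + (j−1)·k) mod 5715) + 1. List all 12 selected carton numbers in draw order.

4920, 5470, 305, 855, 1405, 1955, 2505, 3055, 3605, 4155, 4705, 5255

Selection 1: 4920
Selection 2: 4920 + 550 = 5470
Selection 3: 5470 + 550 = 6020 → 6020 − 5715 = 305
Selection 4: 305 + 550 = 855
Selection 5: 855 + 550 = 1405
Selection 6: 1405 + 550 = 1955
Selection 7: 1955 + 550 = 2505
Selection 8: 2505 + 550 = 3055
Selection 9: 3055 + 550 = 3605
Selection 10: 3605 + 550 = 4155
Selection 11: 4155 + 550 = 4705
Selection 12: 4705 + 550 = 5255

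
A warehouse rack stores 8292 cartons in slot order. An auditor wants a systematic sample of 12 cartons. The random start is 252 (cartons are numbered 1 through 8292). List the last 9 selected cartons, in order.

k = N/n = 8292/12 = 691
4th selection = 252 + 3×691 = 2325
5th: 2325 + 691 = 3016
6th: 3016 + 691 = 3707
7th: 3707 + 691 = 4398
8th: 4398 + 691 = 5089
9th: 5089 + 691 = 5780
10th: 5780 + 691 = 6471
11th: 6471 + 691 = 7162
12th: 7162 + 691 = 7853

2325, 3016, 3707, 4398, 5089, 5780, 6471, 7162, 7853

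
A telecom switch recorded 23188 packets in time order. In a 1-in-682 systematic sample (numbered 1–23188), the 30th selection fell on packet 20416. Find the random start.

638

k = 682
r = 20416 − (30−1)×682 = 20416 − 19778 = 638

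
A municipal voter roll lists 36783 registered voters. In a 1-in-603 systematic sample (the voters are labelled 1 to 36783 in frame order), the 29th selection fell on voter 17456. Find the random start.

572

k = 603
r = 17456 − (29−1)×603 = 17456 − 16884 = 572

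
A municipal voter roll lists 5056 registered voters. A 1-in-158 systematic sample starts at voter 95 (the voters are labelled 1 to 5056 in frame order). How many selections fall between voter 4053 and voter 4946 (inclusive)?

5

k = 158
First selection ≥ 4053: 95 + ⌈(4053−95)/158⌉·158 = 95 + 26×158 = 4203
Last selection ≤ 4946: 95 + ⌊(4946−95)/158⌋·158 = 95 + 30×158 = 4835
Count = 30 − 26 + 1 = 5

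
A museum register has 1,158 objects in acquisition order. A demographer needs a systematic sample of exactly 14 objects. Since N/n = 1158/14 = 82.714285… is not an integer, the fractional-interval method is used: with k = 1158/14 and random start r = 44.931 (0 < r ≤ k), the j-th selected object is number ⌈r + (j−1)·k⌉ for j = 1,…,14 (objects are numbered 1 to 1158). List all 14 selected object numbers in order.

j=1: r + 0k = 44.931 → ⌈·⌉ = 45
j=2: r + 1k = 127.645285… → ⌈·⌉ = 128
j=3: r + 2k = 210.359571… → ⌈·⌉ = 211
j=4: r + 3k = 293.073857… → ⌈·⌉ = 294
j=5: r + 4k = 375.788142… → ⌈·⌉ = 376
j=6: r + 5k = 458.502428… → ⌈·⌉ = 459
j=7: r + 6k = 541.216714… → ⌈·⌉ = 542
j=8: r + 7k = 623.931 → ⌈·⌉ = 624
j=9: r + 8k = 706.645285… → ⌈·⌉ = 707
j=10: r + 9k = 789.359571… → ⌈·⌉ = 790
j=11: r + 10k = 872.073857… → ⌈·⌉ = 873
j=12: r + 11k = 954.788142… → ⌈·⌉ = 955
j=13: r + 12k = 1037.502428… → ⌈·⌉ = 1038
j=14: r + 13k = 1120.216714… → ⌈·⌉ = 1121

45, 128, 211, 294, 376, 459, 542, 624, 707, 790, 873, 955, 1038, 1121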